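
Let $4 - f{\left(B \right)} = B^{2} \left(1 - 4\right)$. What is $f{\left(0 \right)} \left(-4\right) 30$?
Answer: $-480$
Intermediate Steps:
$f{\left(B \right)} = 4 + 3 B^{2}$ ($f{\left(B \right)} = 4 - B^{2} \left(1 - 4\right) = 4 - B^{2} \left(-3\right) = 4 - - 3 B^{2} = 4 + 3 B^{2}$)
$f{\left(0 \right)} \left(-4\right) 30 = \left(4 + 3 \cdot 0^{2}\right) \left(-4\right) 30 = \left(4 + 3 \cdot 0\right) \left(-4\right) 30 = \left(4 + 0\right) \left(-4\right) 30 = 4 \left(-4\right) 30 = \left(-16\right) 30 = -480$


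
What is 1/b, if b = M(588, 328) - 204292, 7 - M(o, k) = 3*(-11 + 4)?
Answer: -1/204264 ≈ -4.8956e-6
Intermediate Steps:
M(o, k) = 28 (M(o, k) = 7 - 3*(-11 + 4) = 7 - 3*(-7) = 7 - 1*(-21) = 7 + 21 = 28)
b = -204264 (b = 28 - 204292 = -204264)
1/b = 1/(-204264) = -1/204264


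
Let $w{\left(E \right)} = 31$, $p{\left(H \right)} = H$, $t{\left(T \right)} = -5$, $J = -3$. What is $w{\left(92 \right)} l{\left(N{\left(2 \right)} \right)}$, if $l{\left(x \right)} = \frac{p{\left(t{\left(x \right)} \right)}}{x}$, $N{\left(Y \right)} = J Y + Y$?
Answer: $\frac{155}{4} \approx 38.75$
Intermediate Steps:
$N{\left(Y \right)} = - 2 Y$ ($N{\left(Y \right)} = - 3 Y + Y = - 2 Y$)
$l{\left(x \right)} = - \frac{5}{x}$
$w{\left(92 \right)} l{\left(N{\left(2 \right)} \right)} = 31 \left(- \frac{5}{\left(-2\right) 2}\right) = 31 \left(- \frac{5}{-4}\right) = 31 \left(\left(-5\right) \left(- \frac{1}{4}\right)\right) = 31 \cdot \frac{5}{4} = \frac{155}{4}$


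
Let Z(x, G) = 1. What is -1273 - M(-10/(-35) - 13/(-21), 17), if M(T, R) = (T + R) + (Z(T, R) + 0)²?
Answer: -27130/21 ≈ -1291.9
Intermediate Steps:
M(T, R) = 1 + R + T (M(T, R) = (T + R) + (1 + 0)² = (R + T) + 1² = (R + T) + 1 = 1 + R + T)
-1273 - M(-10/(-35) - 13/(-21), 17) = -1273 - (1 + 17 + (-10/(-35) - 13/(-21))) = -1273 - (1 + 17 + (-10*(-1/35) - 13*(-1/21))) = -1273 - (1 + 17 + (2/7 + 13/21)) = -1273 - (1 + 17 + 19/21) = -1273 - 1*397/21 = -1273 - 397/21 = -27130/21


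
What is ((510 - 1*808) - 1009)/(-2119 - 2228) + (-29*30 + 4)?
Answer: -3763195/4347 ≈ -865.70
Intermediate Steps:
((510 - 1*808) - 1009)/(-2119 - 2228) + (-29*30 + 4) = ((510 - 808) - 1009)/(-4347) + (-870 + 4) = (-298 - 1009)*(-1/4347) - 866 = -1307*(-1/4347) - 866 = 1307/4347 - 866 = -3763195/4347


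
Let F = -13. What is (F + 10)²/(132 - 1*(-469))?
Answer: 9/601 ≈ 0.014975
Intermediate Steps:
(F + 10)²/(132 - 1*(-469)) = (-13 + 10)²/(132 - 1*(-469)) = (-3)²/(132 + 469) = 9/601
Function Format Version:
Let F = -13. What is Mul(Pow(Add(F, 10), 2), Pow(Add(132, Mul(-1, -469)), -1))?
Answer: Rational(9, 601) ≈ 0.014975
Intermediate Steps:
Mul(Pow(Add(F, 10), 2), Pow(Add(132, Mul(-1, -469)), -1)) = Mul(Pow(Add(-13, 10), 2), Pow(Add(132, Mul(-1, -469)), -1)) = Mul(Pow(-3, 2), Pow(Add(132, 469), -1)) = Mul(9, Pow(601, -1)) = Mul(9, Rational(1, 601)) = Rational(9, 601)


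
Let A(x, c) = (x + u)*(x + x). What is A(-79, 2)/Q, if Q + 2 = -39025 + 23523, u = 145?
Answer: 869/1292 ≈ 0.67260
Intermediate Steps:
A(x, c) = 2*x*(145 + x) (A(x, c) = (x + 145)*(x + x) = (145 + x)*(2*x) = 2*x*(145 + x))
Q = -15504 (Q = -2 + (-39025 + 23523) = -2 - 15502 = -15504)
A(-79, 2)/Q = (2*(-79)*(145 - 79))/(-15504) = (2*(-79)*66)*(-1/15504) = -10428*(-1/15504) = 869/1292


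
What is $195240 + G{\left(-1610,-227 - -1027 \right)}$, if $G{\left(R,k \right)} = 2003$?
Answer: $197243$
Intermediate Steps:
$195240 + G{\left(-1610,-227 - -1027 \right)} = 195240 + 2003 = 197243$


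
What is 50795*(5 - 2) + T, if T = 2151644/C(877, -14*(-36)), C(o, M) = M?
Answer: 19738421/126 ≈ 1.5665e+5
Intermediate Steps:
T = 537911/126 (T = 2151644/((-14*(-36))) = 2151644/504 = 2151644*(1/504) = 537911/126 ≈ 4269.1)
50795*(5 - 2) + T = 50795*(5 - 2) + 537911/126 = 50795*3 + 537911/126 = 152385 + 537911/126 = 19738421/126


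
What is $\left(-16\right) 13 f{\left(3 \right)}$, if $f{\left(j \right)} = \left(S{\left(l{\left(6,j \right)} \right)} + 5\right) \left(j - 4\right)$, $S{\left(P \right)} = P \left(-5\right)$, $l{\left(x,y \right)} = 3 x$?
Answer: $-17680$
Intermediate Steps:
$S{\left(P \right)} = - 5 P$
$f{\left(j \right)} = 340 - 85 j$ ($f{\left(j \right)} = \left(- 5 \cdot 3 \cdot 6 + 5\right) \left(j - 4\right) = \left(\left(-5\right) 18 + 5\right) \left(-4 + j\right) = \left(-90 + 5\right) \left(-4 + j\right) = - 85 \left(-4 + j\right) = 340 - 85 j$)
$\left(-16\right) 13 f{\left(3 \right)} = \left(-16\right) 13 \left(340 - 255\right) = - 208 \left(340 - 255\right) = \left(-208\right) 85 = -17680$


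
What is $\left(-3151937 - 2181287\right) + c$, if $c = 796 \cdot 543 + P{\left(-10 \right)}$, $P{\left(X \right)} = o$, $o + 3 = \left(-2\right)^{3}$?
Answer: $-4901007$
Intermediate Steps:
$o = -11$ ($o = -3 + \left(-2\right)^{3} = -3 - 8 = -11$)
$P{\left(X \right)} = -11$
$c = 432217$ ($c = 796 \cdot 543 - 11 = 432228 - 11 = 432217$)
$\left(-3151937 - 2181287\right) + c = \left(-3151937 - 2181287\right) + 432217 = -5333224 + 432217 = -4901007$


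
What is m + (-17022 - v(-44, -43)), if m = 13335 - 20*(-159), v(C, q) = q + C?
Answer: -420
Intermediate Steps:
v(C, q) = C + q
m = 16515 (m = 13335 + 3180 = 16515)
m + (-17022 - v(-44, -43)) = 16515 + (-17022 - (-44 - 43)) = 16515 + (-17022 - 1*(-87)) = 16515 + (-17022 + 87) = 16515 - 16935 = -420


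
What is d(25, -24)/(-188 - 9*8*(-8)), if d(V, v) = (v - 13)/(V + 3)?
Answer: -37/10864 ≈ -0.0034057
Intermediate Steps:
d(V, v) = (-13 + v)/(3 + V)
d(25, -24)/(-188 - 9*8*(-8)) = ((-13 - 24)/(3 + 25))/(-188 - 9*8*(-8)) = (-37/28)/(-188 - 72*(-8)) = ((1/28)*(-37))/(-188 + 576) = -37/28/388 = (1/388)*(-37/28) = -37/10864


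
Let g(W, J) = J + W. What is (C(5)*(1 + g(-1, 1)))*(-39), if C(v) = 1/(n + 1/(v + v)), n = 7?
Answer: -390/71 ≈ -5.4930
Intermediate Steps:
C(v) = 1/(7 + 1/(2*v)) (C(v) = 1/(7 + 1/(v + v)) = 1/(7 + 1/(2*v)))
(C(5)*(1 + g(-1, 1)))*(-39) = ((2*5/(1 + 14*5))*(1 + (1 - 1)))*(-39) = ((2*5/(1 + 70))*(1 + 0))*(-39) = ((2*5/71)*1)*(-39) = ((2*5*(1/71))*1)*(-39) = ((10/71)*1)*(-39) = (10/71)*(-39) = -390/71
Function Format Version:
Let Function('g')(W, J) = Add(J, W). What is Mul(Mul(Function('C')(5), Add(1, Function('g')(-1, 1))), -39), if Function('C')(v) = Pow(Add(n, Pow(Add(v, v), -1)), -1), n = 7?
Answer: Rational(-390, 71) ≈ -5.4930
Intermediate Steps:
Function('C')(v) = Pow(Add(7, Mul(Rational(1, 2), Pow(v, -1))), -1) (Function('C')(v) = Pow(Add(7, Pow(Add(v, v), -1)), -1) = Pow(Add(7, Pow(Mul(2, v), -1)), -1) = Pow(Add(7, Mul(Rational(1, 2), Pow(v, -1))), -1))
Mul(Mul(Function('C')(5), Add(1, Function('g')(-1, 1))), -39) = Mul(Mul(Mul(2, 5, Pow(Add(1, Mul(14, 5)), -1)), Add(1, Add(1, -1))), -39) = Mul(Mul(Mul(2, 5, Pow(Add(1, 70), -1)), Add(1, 0)), -39) = Mul(Mul(Mul(2, 5, Pow(71, -1)), 1), -39) = Mul(Mul(Mul(2, 5, Rational(1, 71)), 1), -39) = Mul(Mul(Rational(10, 71), 1), -39) = Mul(Rational(10, 71), -39) = Rational(-390, 71)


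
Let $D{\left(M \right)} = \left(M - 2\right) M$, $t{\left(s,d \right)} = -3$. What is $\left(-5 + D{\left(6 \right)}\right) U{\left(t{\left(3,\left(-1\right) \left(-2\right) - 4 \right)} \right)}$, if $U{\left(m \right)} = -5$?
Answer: $-95$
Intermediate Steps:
$D{\left(M \right)} = M \left(-2 + M\right)$ ($D{\left(M \right)} = \left(-2 + M\right) M = M \left(-2 + M\right)$)
$\left(-5 + D{\left(6 \right)}\right) U{\left(t{\left(3,\left(-1\right) \left(-2\right) - 4 \right)} \right)} = \left(-5 + 6 \left(-2 + 6\right)\right) \left(-5\right) = \left(-5 + 6 \cdot 4\right) \left(-5\right) = \left(-5 + 24\right) \left(-5\right) = 19 \left(-5\right) = -95$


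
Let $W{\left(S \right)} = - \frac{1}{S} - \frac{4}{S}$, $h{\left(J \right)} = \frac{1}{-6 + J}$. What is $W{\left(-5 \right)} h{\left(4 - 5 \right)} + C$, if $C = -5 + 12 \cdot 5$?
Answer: $\frac{384}{7} \approx 54.857$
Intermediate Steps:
$W{\left(S \right)} = - \frac{5}{S}$
$C = 55$ ($C = -5 + 60 = 55$)
$W{\left(-5 \right)} h{\left(4 - 5 \right)} + C = \frac{\left(-5\right) \frac{1}{-5}}{-6 + \left(4 - 5\right)} + 55 = \frac{\left(-5\right) \left(- \frac{1}{5}\right)}{-6 - 1} + 55 = 1 \frac{1}{-7} + 55 = 1 \left(- \frac{1}{7}\right) + 55 = - \frac{1}{7} + 55 = \frac{384}{7}$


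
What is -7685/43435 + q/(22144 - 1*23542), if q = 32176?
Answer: -140830819/6072213 ≈ -23.193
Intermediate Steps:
-7685/43435 + q/(22144 - 1*23542) = -7685/43435 + 32176/(22144 - 1*23542) = -7685*1/43435 + 32176/(22144 - 23542) = -1537/8687 + 32176/(-1398) = -1537/8687 + 32176*(-1/1398) = -1537/8687 - 16088/699 = -140830819/6072213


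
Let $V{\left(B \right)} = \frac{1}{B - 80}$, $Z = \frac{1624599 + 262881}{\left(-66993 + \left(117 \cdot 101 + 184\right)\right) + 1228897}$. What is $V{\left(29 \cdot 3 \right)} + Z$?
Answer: $\frac{2877253}{1643467} \approx 1.7507$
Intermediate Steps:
$Z = \frac{377496}{234781}$ ($Z = \frac{1887480}{\left(-66993 + \left(11817 + 184\right)\right) + 1228897} = \frac{1887480}{\left(-66993 + 12001\right) + 1228897} = \frac{1887480}{-54992 + 1228897} = \frac{1887480}{1173905} = 1887480 \cdot \frac{1}{1173905} = \frac{377496}{234781} \approx 1.6079$)
$V{\left(B \right)} = \frac{1}{-80 + B}$
$V{\left(29 \cdot 3 \right)} + Z = \frac{1}{-80 + 29 \cdot 3} + \frac{377496}{234781} = \frac{1}{-80 + 87} + \frac{377496}{234781} = \frac{1}{7} + \frac{377496}{234781} = \frac{2877253}{1643467}$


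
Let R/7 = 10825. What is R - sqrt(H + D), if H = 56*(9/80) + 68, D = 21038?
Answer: 75775 - sqrt(2111230)/10 ≈ 75630.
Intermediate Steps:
H = 743/10 (H = 56*(9*(1/80)) + 68 = 56*(9/80) + 68 = 63/10 + 68 = 743/10 ≈ 74.300)
R = 75775 (R = 7*10825 = 75775)
R - sqrt(H + D) = 75775 - sqrt(743/10 + 21038) = 75775 - sqrt(211123/10) = 75775 - sqrt(2111230)/10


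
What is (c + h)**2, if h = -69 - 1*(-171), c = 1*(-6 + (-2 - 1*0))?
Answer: 8836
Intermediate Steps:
c = -8 (c = 1*(-6 + (-2 + 0)) = 1*(-6 - 2) = 1*(-8) = -8)
h = 102 (h = -69 + 171 = 102)
(c + h)**2 = (-8 + 102)**2 = 94**2 = 8836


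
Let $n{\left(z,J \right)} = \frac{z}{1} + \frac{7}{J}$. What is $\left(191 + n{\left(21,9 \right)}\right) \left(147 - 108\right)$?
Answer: $\frac{24895}{3} \approx 8298.3$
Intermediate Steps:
$n{\left(z,J \right)} = z + \frac{7}{J}$ ($n{\left(z,J \right)} = z 1 + \frac{7}{J} = z + \frac{7}{J}$)
$\left(191 + n{\left(21,9 \right)}\right) \left(147 - 108\right) = \left(191 + \left(21 + \frac{7}{9}\right)\right) \left(147 - 108\right) = \left(191 + \left(21 + 7 \cdot \frac{1}{9}\right)\right) \left(147 - 108\right) = \left(191 + \left(21 + \frac{7}{9}\right)\right) 39 = \left(191 + \frac{196}{9}\right) 39 = \frac{1915}{9} \cdot 39 = \frac{24895}{3}$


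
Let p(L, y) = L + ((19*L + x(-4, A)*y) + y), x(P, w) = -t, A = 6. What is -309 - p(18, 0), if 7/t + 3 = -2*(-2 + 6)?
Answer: -669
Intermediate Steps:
t = -7/11 (t = 7/(-3 - 2*(-2 + 6)) = 7/(-3 - 2*4) = 7/(-3 - 8) = 7/(-11) = 7*(-1/11) = -7/11 ≈ -0.63636)
x(P, w) = 7/11 (x(P, w) = -1*(-7/11) = 7/11)
p(L, y) = 20*L + 18*y/11 (p(L, y) = L + ((19*L + 7*y/11) + y) = L + (19*L + 18*y/11) = 20*L + 18*y/11)
-309 - p(18, 0) = -309 - (20*18 + (18/11)*0) = -309 - (360 + 0) = -309 - 1*360 = -309 - 360 = -669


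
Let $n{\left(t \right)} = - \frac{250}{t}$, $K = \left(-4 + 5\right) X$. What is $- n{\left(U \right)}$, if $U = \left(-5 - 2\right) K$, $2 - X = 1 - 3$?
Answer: $- \frac{125}{14} \approx -8.9286$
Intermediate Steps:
$X = 4$ ($X = 2 - \left(1 - 3\right) = 2 - -2 = 2 + 2 = 4$)
$K = 4$ ($K = \left(-4 + 5\right) 4 = 1 \cdot 4 = 4$)
$U = -28$ ($U = \left(-5 - 2\right) 4 = \left(-7\right) 4 = -28$)
$- n{\left(U \right)} = - \frac{-250}{-28} = - \frac{\left(-250\right) \left(-1\right)}{28} = \left(-1\right) \frac{125}{14} = - \frac{125}{14}$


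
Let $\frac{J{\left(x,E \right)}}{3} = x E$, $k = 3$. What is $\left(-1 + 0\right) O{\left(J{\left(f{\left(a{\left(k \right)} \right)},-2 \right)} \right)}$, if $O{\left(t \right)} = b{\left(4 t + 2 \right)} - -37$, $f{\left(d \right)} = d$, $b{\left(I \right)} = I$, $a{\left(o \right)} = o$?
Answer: $33$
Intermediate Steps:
$J{\left(x,E \right)} = 3 E x$ ($J{\left(x,E \right)} = 3 x E = 3 E x$)
$O{\left(t \right)} = 39 + 4 t$ ($O{\left(t \right)} = \left(4 t + 2\right) - -37 = \left(2 + 4 t\right) + 37 = 39 + 4 t$)
$\left(-1 + 0\right) O{\left(J{\left(f{\left(a{\left(k \right)} \right)},-2 \right)} \right)} = \left(-1 + 0\right) \left(39 + 4 \cdot 3 \left(-2\right) 3\right) = - (39 + 4 \left(-18\right)) = - (39 - 72) = \left(-1\right) \left(-33\right) = 33$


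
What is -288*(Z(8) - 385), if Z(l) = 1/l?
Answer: 110844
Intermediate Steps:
-288*(Z(8) - 385) = -288*(1/8 - 385) = -288*(-3079/8) = 110844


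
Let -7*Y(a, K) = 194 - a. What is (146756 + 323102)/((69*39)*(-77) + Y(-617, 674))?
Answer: -1644503/725630 ≈ -2.2663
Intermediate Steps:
Y(a, K) = -194/7 + a/7 (Y(a, K) = -(194 - a)/7 = -194/7 + a/7)
(146756 + 323102)/((69*39)*(-77) + Y(-617, 674)) = (146756 + 323102)/((69*39)*(-77) + (-194/7 + (1/7)*(-617))) = 469858/(2691*(-77) + (-194/7 - 617/7)) = 469858/(-207207 - 811/7) = 469858/(-1451260/7) = 469858*(-7/1451260) = -1644503/725630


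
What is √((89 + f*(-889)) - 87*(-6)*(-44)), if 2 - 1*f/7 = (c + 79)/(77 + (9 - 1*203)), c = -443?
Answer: I*√143681/3 ≈ 126.35*I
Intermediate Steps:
f = -70/9 (f = 14 - 7*(-443 + 79)/(77 + (9 - 1*203)) = 14 - (-2548)/(77 + (9 - 203)) = 14 - (-2548)/(77 - 194) = 14 - (-2548)/(-117) = 14 - (-2548)*(-1)/117 = 14 - 7*28/9 = 14 - 196/9 = -70/9 ≈ -7.7778)
√((89 + f*(-889)) - 87*(-6)*(-44)) = √((89 - 70/9*(-889)) - 87*(-6)*(-44)) = √((89 + 62230/9) + 522*(-44)) = √(63031/9 - 22968) = √(-143681/9) = I*√143681/3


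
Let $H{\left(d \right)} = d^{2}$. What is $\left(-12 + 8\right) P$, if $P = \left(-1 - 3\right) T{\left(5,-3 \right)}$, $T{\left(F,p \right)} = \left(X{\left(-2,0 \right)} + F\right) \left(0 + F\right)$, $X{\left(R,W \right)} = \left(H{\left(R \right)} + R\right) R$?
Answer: $80$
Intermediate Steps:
$X{\left(R,W \right)} = R \left(R + R^{2}\right)$ ($X{\left(R,W \right)} = \left(R^{2} + R\right) R = \left(R + R^{2}\right) R = R \left(R + R^{2}\right)$)
$T{\left(F,p \right)} = F \left(-4 + F\right)$ ($T{\left(F,p \right)} = \left(\left(-2\right)^{2} \left(1 - 2\right) + F\right) \left(0 + F\right) = \left(4 \left(-1\right) + F\right) F = \left(-4 + F\right) F = F \left(-4 + F\right)$)
$P = -20$ ($P = \left(-1 - 3\right) 5 \left(-4 + 5\right) = - 4 \cdot 5 \cdot 1 = \left(-4\right) 5 = -20$)
$\left(-12 + 8\right) P = \left(-12 + 8\right) \left(-20\right) = \left(-4\right) \left(-20\right) = 80$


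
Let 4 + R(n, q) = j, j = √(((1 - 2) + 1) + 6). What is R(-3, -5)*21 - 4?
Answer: -88 + 21*√6 ≈ -36.561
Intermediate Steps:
j = √6 (j = √((-1 + 1) + 6) = √(0 + 6) = √6 ≈ 2.4495)
R(n, q) = -4 + √6
R(-3, -5)*21 - 4 = (-4 + √6)*21 - 4 = (-84 + 21*√6) - 4 = -88 + 21*√6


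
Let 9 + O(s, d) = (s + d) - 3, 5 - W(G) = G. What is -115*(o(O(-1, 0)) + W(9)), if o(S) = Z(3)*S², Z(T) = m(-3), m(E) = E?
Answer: 58765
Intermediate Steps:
W(G) = 5 - G
Z(T) = -3
O(s, d) = -12 + d + s (O(s, d) = -9 + ((s + d) - 3) = -9 + ((d + s) - 3) = -9 + (-3 + d + s) = -12 + d + s)
o(S) = -3*S²
-115*(o(O(-1, 0)) + W(9)) = -115*(-3*(-12 + 0 - 1)² + (5 - 1*9)) = -115*(-3*(-13)² + (5 - 9)) = -115*(-3*169 - 4) = -115*(-507 - 4) = -115*(-511) = 58765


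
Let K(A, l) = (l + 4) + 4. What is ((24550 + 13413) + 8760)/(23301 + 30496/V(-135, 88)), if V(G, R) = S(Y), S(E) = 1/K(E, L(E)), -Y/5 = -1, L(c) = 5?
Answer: 46723/419749 ≈ 0.11131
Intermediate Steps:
Y = 5 (Y = -5*(-1) = 5)
K(A, l) = 8 + l (K(A, l) = (4 + l) + 4 = 8 + l)
S(E) = 1/13 (S(E) = 1/(8 + 5) = 1/13)
V(G, R) = 1/13
((24550 + 13413) + 8760)/(23301 + 30496/V(-135, 88)) = ((24550 + 13413) + 8760)/(23301 + 30496/(1/13)) = (37963 + 8760)/(23301 + 30496*13) = 46723/(23301 + 396448) = 46723/419749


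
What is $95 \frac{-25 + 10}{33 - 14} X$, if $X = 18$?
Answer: $-1350$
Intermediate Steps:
$95 \frac{-25 + 10}{33 - 14} X = 95 \frac{-25 + 10}{33 - 14} \cdot 18 = 95 \left(- \frac{15}{19}\right) 18 = \left(-75\right) 18 = -1350$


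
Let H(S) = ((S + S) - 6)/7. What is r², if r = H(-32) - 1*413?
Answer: 178929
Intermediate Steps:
H(S) = -6/7 + 2*S/7 (H(S) = (2*S - 6)*(⅐) = (-6 + 2*S)*(⅐) = -6/7 + 2*S/7)
r = -423 (r = (-6/7 + (2/7)*(-32)) - 1*413 = (-6/7 - 64/7) - 413 = -10 - 413 = -423)
r² = (-423)² = 178929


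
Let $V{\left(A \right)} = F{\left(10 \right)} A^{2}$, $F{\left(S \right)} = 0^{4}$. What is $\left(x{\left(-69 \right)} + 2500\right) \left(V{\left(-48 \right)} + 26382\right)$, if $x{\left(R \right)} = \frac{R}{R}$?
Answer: $65981382$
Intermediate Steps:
$F{\left(S \right)} = 0$
$V{\left(A \right)} = 0$ ($V{\left(A \right)} = 0 A^{2} = 0$)
$x{\left(R \right)} = 1$
$\left(x{\left(-69 \right)} + 2500\right) \left(V{\left(-48 \right)} + 26382\right) = \left(1 + 2500\right) \left(0 + 26382\right) = 2501 \cdot 26382 = 65981382$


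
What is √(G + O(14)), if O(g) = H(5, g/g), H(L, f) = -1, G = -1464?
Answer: I*√1465 ≈ 38.275*I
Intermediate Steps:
O(g) = -1
√(G + O(14)) = √(-1464 - 1) = √(-1465) = I*√1465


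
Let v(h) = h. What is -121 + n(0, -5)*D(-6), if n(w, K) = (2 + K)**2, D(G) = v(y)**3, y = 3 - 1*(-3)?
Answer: 1823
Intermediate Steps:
y = 6 (y = 3 + 3 = 6)
D(G) = 216 (D(G) = 6**3 = 216)
-121 + n(0, -5)*D(-6) = -121 + (2 - 5)**2*216 = -121 + (-3)**2*216 = -121 + 9*216 = -121 + 1944 = 1823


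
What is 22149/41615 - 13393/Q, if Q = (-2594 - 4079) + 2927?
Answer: 640319849/155889790 ≈ 4.1075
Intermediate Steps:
Q = -3746 (Q = -6673 + 2927 = -3746)
22149/41615 - 13393/Q = 22149/41615 - 13393/(-3746) = 22149*(1/41615) - 13393*(-1/3746) = 22149/41615 + 13393/3746 = 640319849/155889790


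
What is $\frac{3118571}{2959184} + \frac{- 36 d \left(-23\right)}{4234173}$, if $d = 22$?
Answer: $\frac{4419491207509}{4176565664944} \approx 1.0582$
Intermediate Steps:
$\frac{3118571}{2959184} + \frac{- 36 d \left(-23\right)}{4234173} = \frac{3118571}{2959184} + \frac{\left(-36\right) 22 \left(-23\right)}{4234173} = 3118571 \cdot \frac{1}{2959184} + \left(-792\right) \left(-23\right) \frac{1}{4234173} = \frac{3118571}{2959184} + 18216 \cdot \frac{1}{4234173} = \frac{3118571}{2959184} + \frac{6072}{1411391} = \frac{4419491207509}{4176565664944}$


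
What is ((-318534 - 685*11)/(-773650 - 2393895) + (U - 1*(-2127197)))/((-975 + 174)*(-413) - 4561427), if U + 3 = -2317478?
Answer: 602732806711/13400660222630 ≈ 0.044978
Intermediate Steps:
U = -2317481 (U = -3 - 2317478 = -2317481)
((-318534 - 685*11)/(-773650 - 2393895) + (U - 1*(-2127197)))/((-975 + 174)*(-413) - 4561427) = ((-318534 - 685*11)/(-773650 - 2393895) + (-2317481 - 1*(-2127197)))/((-975 + 174)*(-413) - 4561427) = ((-318534 - 7535)/(-3167545) + (-2317481 + 2127197))/(-801*(-413) - 4561427) = (-326069*(-1/3167545) - 190284)/(330813 - 4561427) = (326069/3167545 - 190284)/(-4230614) = -602732806711/3167545*(-1/4230614) = 602732806711/13400660222630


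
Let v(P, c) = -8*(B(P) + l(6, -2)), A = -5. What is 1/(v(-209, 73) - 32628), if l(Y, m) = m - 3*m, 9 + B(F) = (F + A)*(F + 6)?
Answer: -1/380124 ≈ -2.6307e-6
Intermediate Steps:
B(F) = -9 + (-5 + F)*(6 + F) (B(F) = -9 + (F - 5)*(F + 6) = -9 + (-5 + F)*(6 + F))
l(Y, m) = -2*m
v(P, c) = 280 - 8*P - 8*P² (v(P, c) = -8*((-39 + P + P²) - 2*(-2)) = -8*((-39 + P + P²) + 4) = -8*(-35 + P + P²) = 280 - 8*P - 8*P²)
1/(v(-209, 73) - 32628) = 1/((280 - 8*(-209) - 8*(-209)²) - 32628) = 1/((280 + 1672 - 8*43681) - 32628) = 1/((280 + 1672 - 349448) - 32628) = 1/(-347496 - 32628) = 1/(-380124) = -1/380124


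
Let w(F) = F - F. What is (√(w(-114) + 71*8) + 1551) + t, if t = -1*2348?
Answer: -797 + 2*√142 ≈ -773.17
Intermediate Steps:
w(F) = 0
t = -2348
(√(w(-114) + 71*8) + 1551) + t = (√(0 + 71*8) + 1551) - 2348 = (√(0 + 568) + 1551) - 2348 = (√568 + 1551) - 2348 = (2*√142 + 1551) - 2348 = (1551 + 2*√142) - 2348 = -797 + 2*√142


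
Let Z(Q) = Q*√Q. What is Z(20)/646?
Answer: 20*√5/323 ≈ 0.13846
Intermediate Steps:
Z(Q) = Q^(3/2)
Z(20)/646 = 20^(3/2)/646 = (40*√5)*(1/646) = 20*√5/323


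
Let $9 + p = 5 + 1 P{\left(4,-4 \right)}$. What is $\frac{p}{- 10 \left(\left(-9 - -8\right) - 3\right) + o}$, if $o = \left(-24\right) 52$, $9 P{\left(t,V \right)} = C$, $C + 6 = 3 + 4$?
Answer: $\frac{35}{10872} \approx 0.0032193$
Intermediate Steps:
$C = 1$ ($C = -6 + \left(3 + 4\right) = -6 + 7 = 1$)
$P{\left(t,V \right)} = \frac{1}{9}$ ($P{\left(t,V \right)} = \frac{1}{9} \cdot 1 = \frac{1}{9}$)
$o = -1248$
$p = - \frac{35}{9}$ ($p = -9 + \left(5 + 1 \cdot \frac{1}{9}\right) = -9 + \left(5 + \frac{1}{9}\right) = -9 + \frac{46}{9} = - \frac{35}{9} \approx -3.8889$)
$\frac{p}{- 10 \left(\left(-9 - -8\right) - 3\right) + o} = \frac{1}{- 10 \left(\left(-9 - -8\right) - 3\right) - 1248} \left(- \frac{35}{9}\right) = \frac{1}{- 10 \left(\left(-9 + 8\right) - 3\right) - 1248} \left(- \frac{35}{9}\right) = \frac{1}{- 10 \left(-1 - 3\right) - 1248} \left(- \frac{35}{9}\right) = \frac{1}{\left(-10\right) \left(-4\right) - 1248} \left(- \frac{35}{9}\right) = \frac{1}{40 - 1248} \left(- \frac{35}{9}\right) = \frac{1}{-1208} \left(- \frac{35}{9}\right) = \left(- \frac{1}{1208}\right) \left(- \frac{35}{9}\right) = \frac{35}{10872}$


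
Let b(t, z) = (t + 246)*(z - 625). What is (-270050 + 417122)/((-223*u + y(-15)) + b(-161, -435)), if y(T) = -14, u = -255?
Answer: -49024/11083 ≈ -4.4233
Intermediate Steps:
b(t, z) = (-625 + z)*(246 + t) (b(t, z) = (246 + t)*(-625 + z) = (-625 + z)*(246 + t))
(-270050 + 417122)/((-223*u + y(-15)) + b(-161, -435)) = (-270050 + 417122)/((-223*(-255) - 14) + (-153750 - 625*(-161) + 246*(-435) - 161*(-435))) = 147072/((56865 - 14) + (-153750 + 100625 - 107010 + 70035)) = 147072/(56851 - 90100) = 147072/(-33249) = 147072*(-1/33249) = -49024/11083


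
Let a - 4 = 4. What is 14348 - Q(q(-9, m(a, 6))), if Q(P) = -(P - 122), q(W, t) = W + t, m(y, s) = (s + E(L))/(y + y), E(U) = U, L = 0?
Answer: 113739/8 ≈ 14217.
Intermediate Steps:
a = 8 (a = 4 + 4 = 8)
m(y, s) = s/(2*y) (m(y, s) = (s + 0)/(y + y) = s/((2*y)) = s*(1/(2*y)) = s/(2*y))
Q(P) = 122 - P (Q(P) = -(-122 + P) = 122 - P)
14348 - Q(q(-9, m(a, 6))) = 14348 - (122 - (-9 + (½)*6/8)) = 14348 - (122 - (-9 + (½)*6*(⅛))) = 14348 - (122 - (-9 + 3/8)) = 14348 - (122 - 1*(-69/8)) = 14348 - (122 + 69/8) = 14348 - 1*1045/8 = 14348 - 1045/8 = 113739/8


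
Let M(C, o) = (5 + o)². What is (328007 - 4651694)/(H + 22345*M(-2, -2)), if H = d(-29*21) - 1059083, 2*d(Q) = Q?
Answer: 8647374/1716565 ≈ 5.0376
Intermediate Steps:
d(Q) = Q/2
H = -2118775/2 (H = (-29*21)/2 - 1059083 = (½)*(-609) - 1059083 = -609/2 - 1059083 = -2118775/2 ≈ -1.0594e+6)
(328007 - 4651694)/(H + 22345*M(-2, -2)) = (328007 - 4651694)/(-2118775/2 + 22345*(5 - 2)²) = -4323687/(-2118775/2 + 22345*3²) = -4323687/(-2118775/2 + 22345*9) = -4323687/(-2118775/2 + 201105) = -4323687/(-1716565/2) = -4323687*(-2/1716565) = 8647374/1716565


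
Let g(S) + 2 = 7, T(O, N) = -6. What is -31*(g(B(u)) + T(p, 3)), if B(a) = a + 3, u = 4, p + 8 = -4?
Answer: 31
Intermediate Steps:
p = -12 (p = -8 - 4 = -12)
B(a) = 3 + a
g(S) = 5 (g(S) = -2 + 7 = 5)
-31*(g(B(u)) + T(p, 3)) = -31*(5 - 6) = -31*(-1) = 31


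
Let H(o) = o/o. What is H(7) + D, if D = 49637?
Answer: 49638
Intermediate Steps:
H(o) = 1
H(7) + D = 1 + 49637 = 49638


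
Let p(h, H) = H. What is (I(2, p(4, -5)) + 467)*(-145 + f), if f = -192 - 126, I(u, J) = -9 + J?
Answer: -209739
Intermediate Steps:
f = -318
(I(2, p(4, -5)) + 467)*(-145 + f) = ((-9 - 5) + 467)*(-145 - 318) = (-14 + 467)*(-463) = 453*(-463) = -209739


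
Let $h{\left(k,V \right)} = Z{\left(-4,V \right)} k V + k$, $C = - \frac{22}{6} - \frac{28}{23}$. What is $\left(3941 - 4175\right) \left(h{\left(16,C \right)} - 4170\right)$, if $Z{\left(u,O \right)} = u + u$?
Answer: $\frac{18992220}{23} \approx 8.2575 \cdot 10^{5}$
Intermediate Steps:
$Z{\left(u,O \right)} = 2 u$
$C = - \frac{337}{69}$ ($C = \left(-22\right) \frac{1}{6} - \frac{28}{23} = - \frac{11}{3} - \frac{28}{23} = - \frac{337}{69} \approx -4.8841$)
$h{\left(k,V \right)} = k - 8 V k$ ($h{\left(k,V \right)} = 2 \left(-4\right) k V + k = - 8 k V + k = - 8 V k + k = k - 8 V k$)
$\left(3941 - 4175\right) \left(h{\left(16,C \right)} - 4170\right) = \left(3941 - 4175\right) \left(16 \left(1 - - \frac{2696}{69}\right) - 4170\right) = - 234 \left(16 \left(1 + \frac{2696}{69}\right) - 4170\right) = - 234 \left(16 \cdot \frac{2765}{69} - 4170\right) = - 234 \left(\frac{44240}{69} - 4170\right) = \left(-234\right) \left(- \frac{243490}{69}\right) = \frac{18992220}{23}$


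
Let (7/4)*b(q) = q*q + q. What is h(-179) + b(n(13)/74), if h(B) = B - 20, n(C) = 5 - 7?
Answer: -1907161/9583 ≈ -199.02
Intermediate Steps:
n(C) = -2
b(q) = 4*q/7 + 4*q²/7 (b(q) = 4*(q*q + q)/7 = 4*(q² + q)/7 = 4*(q + q²)/7 = 4*q/7 + 4*q²/7)
h(B) = -20 + B
h(-179) + b(n(13)/74) = (-20 - 179) + 4*(-2/74)*(1 - 2/74)/7 = -199 + 4*(-2*1/74)*(1 - 2*1/74)/7 = -199 + (4/7)*(-1/37)*(1 - 1/37) = -199 + (4/7)*(-1/37)*(36/37) = -199 - 144/9583 = -1907161/9583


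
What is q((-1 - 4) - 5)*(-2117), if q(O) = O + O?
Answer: 42340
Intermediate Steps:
q(O) = 2*O
q((-1 - 4) - 5)*(-2117) = (2*((-1 - 4) - 5))*(-2117) = (2*(-5 - 5))*(-2117) = (2*(-10))*(-2117) = -20*(-2117) = 42340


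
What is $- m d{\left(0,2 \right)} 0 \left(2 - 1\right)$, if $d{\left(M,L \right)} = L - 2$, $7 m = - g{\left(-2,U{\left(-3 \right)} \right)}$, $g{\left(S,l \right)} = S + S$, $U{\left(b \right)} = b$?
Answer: $0$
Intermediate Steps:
$g{\left(S,l \right)} = 2 S$
$m = \frac{4}{7}$ ($m = \frac{\left(-1\right) 2 \left(-2\right)}{7} = \frac{\left(-1\right) \left(-4\right)}{7} = \frac{1}{7} \cdot 4 = \frac{4}{7} \approx 0.57143$)
$d{\left(M,L \right)} = -2 + L$
$- m d{\left(0,2 \right)} 0 \left(2 - 1\right) = \left(-1\right) \frac{4}{7} \left(-2 + 2\right) 0 \left(2 - 1\right) = \left(- \frac{4}{7}\right) 0 \cdot 0 \left(2 - 1\right) = 0 \cdot 0 \cdot 1 = 0 \cdot 0 = 0$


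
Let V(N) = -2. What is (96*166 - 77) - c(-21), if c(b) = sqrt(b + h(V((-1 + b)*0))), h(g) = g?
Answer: 15859 - I*sqrt(23) ≈ 15859.0 - 4.7958*I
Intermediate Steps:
c(b) = sqrt(-2 + b) (c(b) = sqrt(b - 2) = sqrt(-2 + b))
(96*166 - 77) - c(-21) = (96*166 - 77) - sqrt(-2 - 21) = (15936 - 77) - sqrt(-23) = 15859 - I*sqrt(23)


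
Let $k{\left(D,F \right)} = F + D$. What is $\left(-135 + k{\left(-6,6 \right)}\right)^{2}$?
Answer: $18225$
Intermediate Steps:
$k{\left(D,F \right)} = D + F$
$\left(-135 + k{\left(-6,6 \right)}\right)^{2} = \left(-135 + \left(-6 + 6\right)\right)^{2} = \left(-135 + 0\right)^{2} = \left(-135\right)^{2} = 18225$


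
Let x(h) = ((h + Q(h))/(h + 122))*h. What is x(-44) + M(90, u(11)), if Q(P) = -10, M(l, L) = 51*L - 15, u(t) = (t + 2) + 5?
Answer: 12135/13 ≈ 933.46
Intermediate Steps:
u(t) = 7 + t (u(t) = (2 + t) + 5 = 7 + t)
M(l, L) = -15 + 51*L
x(h) = h*(-10 + h)/(122 + h) (x(h) = ((h - 10)/(h + 122))*h = ((-10 + h)/(122 + h))*h = h*(-10 + h)/(122 + h))
x(-44) + M(90, u(11)) = -44*(-10 - 44)/(122 - 44) + (-15 + 51*(7 + 11)) = -44*(-54)/78 + (-15 + 51*18) = -44*1/78*(-54) + (-15 + 918) = 396/13 + 903 = 12135/13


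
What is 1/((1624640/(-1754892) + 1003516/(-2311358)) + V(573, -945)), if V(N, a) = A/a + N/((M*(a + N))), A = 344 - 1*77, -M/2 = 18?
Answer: -43359204677040/69361632393869 ≈ -0.62512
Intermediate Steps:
M = -36 (M = -2*18 = -36)
A = 267 (A = 344 - 77 = 267)
V(N, a) = 267/a + N/(-36*N - 36*a) (V(N, a) = 267/a + N/((-36*(a + N))) = 267/a + N/((-36*(N + a))) = 267/a + N/(-36*N - 36*a))
1/((1624640/(-1754892) + 1003516/(-2311358)) + V(573, -945)) = 1/((1624640/(-1754892) + 1003516/(-2311358)) + (1/36)*(9612*573 + 9612*(-945) - 1*573*(-945))/(-945*(573 - 945))) = 1/((1624640*(-1/1754892) + 1003516*(-1/2311358)) + (1/36)*(-1/945)*(5507676 - 9083340 + 541485)/(-372)) = 1/((-406160/438723 - 17302/39851) + (1/36)*(-1/945)*(-1/372)*(-3034179)) = 1/(-23776667506/17483550273 - 37459/156240) = 1/(-69361632393869/43359204677040) = -43359204677040/69361632393869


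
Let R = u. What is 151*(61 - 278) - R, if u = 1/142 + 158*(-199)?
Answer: -188151/142 ≈ -1325.0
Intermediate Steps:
u = -4464763/142 (u = 1/142 - 31442 = -4464763/142 ≈ -31442.)
R = -4464763/142 ≈ -31442.
151*(61 - 278) - R = 151*(61 - 278) - 1*(-4464763/142) = 151*(-217) + 4464763/142 = -32767 + 4464763/142 = -188151/142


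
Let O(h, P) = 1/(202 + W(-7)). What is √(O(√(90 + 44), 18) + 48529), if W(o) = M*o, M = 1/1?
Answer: 2*√461328855/195 ≈ 220.29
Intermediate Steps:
M = 1 (M = 1*1 = 1)
W(o) = o (W(o) = 1*o = o)
O(h, P) = 1/195 (O(h, P) = 1/(202 - 7) = 1/195)
√(O(√(90 + 44), 18) + 48529) = √(1/195 + 48529) = √(9463156/195) = 2*√461328855/195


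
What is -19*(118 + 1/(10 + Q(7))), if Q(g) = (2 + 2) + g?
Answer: -47101/21 ≈ -2242.9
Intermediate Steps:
Q(g) = 4 + g
-19*(118 + 1/(10 + Q(7))) = -19*(118 + 1/(10 + (4 + 7))) = -19*(118 + 1/(10 + 11)) = -19*(118 + 1/21) = -19*2479/21 = -47101/21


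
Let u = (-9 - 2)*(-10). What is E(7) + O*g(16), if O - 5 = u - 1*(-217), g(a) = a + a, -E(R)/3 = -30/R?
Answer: 74458/7 ≈ 10637.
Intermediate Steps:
E(R) = 90/R (E(R) = -(-90)/R = 90/R)
u = 110 (u = -11*(-10) = 110)
g(a) = 2*a
O = 332 (O = 5 + (110 - 1*(-217)) = 5 + (110 + 217) = 5 + 327 = 332)
E(7) + O*g(16) = 90/7 + 332*(2*16) = 90*(1/7) + 332*32 = 90/7 + 10624 = 74458/7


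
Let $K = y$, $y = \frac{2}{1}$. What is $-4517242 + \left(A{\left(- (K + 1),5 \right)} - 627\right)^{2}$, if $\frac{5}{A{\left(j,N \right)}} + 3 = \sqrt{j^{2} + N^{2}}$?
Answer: $- \frac{103121592}{25} - \frac{6264 \sqrt{34}}{25} \approx -4.1263 \cdot 10^{6}$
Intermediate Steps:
$y = 2$ ($y = 2 \cdot 1 = 2$)
$K = 2$
$A{\left(j,N \right)} = \frac{5}{-3 + \sqrt{N^{2} + j^{2}}}$ ($A{\left(j,N \right)} = \frac{5}{-3 + \sqrt{j^{2} + N^{2}}} = \frac{5}{-3 + \sqrt{N^{2} + j^{2}}}$)
$-4517242 + \left(A{\left(- (K + 1),5 \right)} - 627\right)^{2} = -4517242 + \left(\frac{5}{-3 + \sqrt{5^{2} + \left(- (2 + 1)\right)^{2}}} - 627\right)^{2} = -4517242 + \left(\frac{5}{-3 + \sqrt{25 + \left(\left(-1\right) 3\right)^{2}}} - 627\right)^{2} = -4517242 + \left(\frac{5}{-3 + \sqrt{25 + \left(-3\right)^{2}}} - 627\right)^{2} = -4517242 + \left(\frac{5}{-3 + \sqrt{25 + 9}} - 627\right)^{2} = -4517242 + \left(\frac{5}{-3 + \sqrt{34}} - 627\right)^{2} = -4517242 + \left(-627 + \frac{5}{-3 + \sqrt{34}}\right)^{2}$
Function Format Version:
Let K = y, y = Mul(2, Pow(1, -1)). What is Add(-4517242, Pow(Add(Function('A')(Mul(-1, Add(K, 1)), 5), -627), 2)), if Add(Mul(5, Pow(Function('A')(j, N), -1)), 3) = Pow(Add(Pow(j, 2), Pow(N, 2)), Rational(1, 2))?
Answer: Add(Rational(-103121592, 25), Mul(Rational(-6264, 25), Pow(34, Rational(1, 2)))) ≈ -4.1263e+6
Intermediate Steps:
y = 2 (y = Mul(2, 1) = 2)
K = 2
Function('A')(j, N) = Mul(5, Pow(Add(-3, Pow(Add(Pow(N, 2), Pow(j, 2)), Rational(1, 2))), -1)) (Function('A')(j, N) = Mul(5, Pow(Add(-3, Pow(Add(Pow(j, 2), Pow(N, 2)), Rational(1, 2))), -1)) = Mul(5, Pow(Add(-3, Pow(Add(Pow(N, 2), Pow(j, 2)), Rational(1, 2))), -1)))
Add(-4517242, Pow(Add(Function('A')(Mul(-1, Add(K, 1)), 5), -627), 2)) = Add(-4517242, Pow(Add(Mul(5, Pow(Add(-3, Pow(Add(Pow(5, 2), Pow(Mul(-1, Add(2, 1)), 2)), Rational(1, 2))), -1)), -627), 2)) = Add(-4517242, Pow(Add(Mul(5, Pow(Add(-3, Pow(Add(25, Pow(Mul(-1, 3), 2)), Rational(1, 2))), -1)), -627), 2)) = Add(-4517242, Pow(Add(Mul(5, Pow(Add(-3, Pow(Add(25, Pow(-3, 2)), Rational(1, 2))), -1)), -627), 2)) = Add(-4517242, Pow(Add(Mul(5, Pow(Add(-3, Pow(Add(25, 9), Rational(1, 2))), -1)), -627), 2)) = Add(-4517242, Pow(Add(Mul(5, Pow(Add(-3, Pow(34, Rational(1, 2))), -1)), -627), 2)) = Add(-4517242, Pow(Add(-627, Mul(5, Pow(Add(-3, Pow(34, Rational(1, 2))), -1))), 2))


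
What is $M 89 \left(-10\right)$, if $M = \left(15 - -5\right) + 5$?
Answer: $-22250$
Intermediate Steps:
$M = 25$ ($M = \left(15 + 5\right) + 5 = 20 + 5 = 25$)
$M 89 \left(-10\right) = 25 \cdot 89 \left(-10\right) = 2225 \left(-10\right) = -22250$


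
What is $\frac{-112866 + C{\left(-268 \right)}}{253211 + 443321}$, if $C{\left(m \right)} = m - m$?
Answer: $- \frac{56433}{348266} \approx -0.16204$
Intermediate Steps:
$C{\left(m \right)} = 0$
$\frac{-112866 + C{\left(-268 \right)}}{253211 + 443321} = \frac{-112866 + 0}{253211 + 443321} = - \frac{112866}{696532} = \left(-112866\right) \frac{1}{696532} = - \frac{56433}{348266}$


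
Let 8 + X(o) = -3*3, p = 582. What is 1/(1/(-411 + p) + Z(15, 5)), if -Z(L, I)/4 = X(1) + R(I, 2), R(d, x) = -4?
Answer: 171/14365 ≈ 0.011904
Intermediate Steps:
X(o) = -17 (X(o) = -8 - 3*3 = -8 - 9 = -17)
Z(L, I) = 84 (Z(L, I) = -4*(-17 - 4) = -4*(-21) = 84)
1/(1/(-411 + p) + Z(15, 5)) = 1/(1/(-411 + 582) + 84) = 1/(1/171 + 84) = 1/(14365/171) = 171/14365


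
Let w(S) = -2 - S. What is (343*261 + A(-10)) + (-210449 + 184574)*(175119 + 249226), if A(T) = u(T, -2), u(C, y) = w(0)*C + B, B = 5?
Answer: -10979837327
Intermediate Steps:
u(C, y) = 5 - 2*C (u(C, y) = (-2 - 1*0)*C + 5 = (-2 + 0)*C + 5 = -2*C + 5 = 5 - 2*C)
A(T) = 5 - 2*T
(343*261 + A(-10)) + (-210449 + 184574)*(175119 + 249226) = (343*261 + (5 - 2*(-10))) + (-210449 + 184574)*(175119 + 249226) = (89523 + (5 + 20)) - 25875*424345 = (89523 + 25) - 10979926875 = 89548 - 10979926875 = -10979837327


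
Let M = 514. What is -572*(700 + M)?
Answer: -694408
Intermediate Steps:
-572*(700 + M) = -572*(700 + 514) = -572*1214 = -694408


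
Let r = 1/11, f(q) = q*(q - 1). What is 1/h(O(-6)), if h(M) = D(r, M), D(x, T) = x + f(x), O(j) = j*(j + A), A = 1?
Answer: 121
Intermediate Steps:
f(q) = q*(-1 + q)
r = 1/11 ≈ 0.090909
O(j) = j*(1 + j) (O(j) = j*(j + 1) = j*(1 + j))
D(x, T) = x + x*(-1 + x)
h(M) = 1/121 (h(M) = (1/11)² = 1/121)
1/h(O(-6)) = 1/(1/121) = 121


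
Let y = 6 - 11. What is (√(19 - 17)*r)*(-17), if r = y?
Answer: 85*√2 ≈ 120.21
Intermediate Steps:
y = -5
r = -5
(√(19 - 17)*r)*(-17) = (√(19 - 17)*(-5))*(-17) = (√2*(-5))*(-17) = -5*√2*(-17) = 85*√2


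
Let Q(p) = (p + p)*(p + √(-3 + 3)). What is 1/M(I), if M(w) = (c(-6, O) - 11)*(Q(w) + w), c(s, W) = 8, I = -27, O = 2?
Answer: -1/4293 ≈ -0.00023294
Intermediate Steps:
Q(p) = 2*p² (Q(p) = (2*p)*(p + √0) = (2*p)*(p + 0) = (2*p)*p = 2*p²)
M(w) = -6*w² - 3*w (M(w) = (8 - 11)*(2*w² + w) = -3*(w + 2*w²) = -6*w² - 3*w)
1/M(I) = 1/(3*(-27)*(-1 - 2*(-27))) = 1/(3*(-27)*(-1 + 54)) = 1/(3*(-27)*53) = 1/(-4293) = -1/4293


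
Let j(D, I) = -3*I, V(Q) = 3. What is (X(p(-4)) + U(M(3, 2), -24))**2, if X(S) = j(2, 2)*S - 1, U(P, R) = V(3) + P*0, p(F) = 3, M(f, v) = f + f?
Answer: 256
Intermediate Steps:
M(f, v) = 2*f
U(P, R) = 3 (U(P, R) = 3 + P*0 = 3 + 0 = 3)
X(S) = -1 - 6*S (X(S) = (-3*2)*S - 1 = -6*S - 1 = -1 - 6*S)
(X(p(-4)) + U(M(3, 2), -24))**2 = ((-1 - 6*3) + 3)**2 = ((-1 - 18) + 3)**2 = (-19 + 3)**2 = (-16)**2 = 256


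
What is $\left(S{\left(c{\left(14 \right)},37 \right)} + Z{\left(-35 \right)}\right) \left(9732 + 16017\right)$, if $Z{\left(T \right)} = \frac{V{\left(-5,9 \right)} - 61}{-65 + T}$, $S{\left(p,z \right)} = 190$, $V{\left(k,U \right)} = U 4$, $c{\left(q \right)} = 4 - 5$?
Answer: $\frac{19594989}{4} \approx 4.8987 \cdot 10^{6}$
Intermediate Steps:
$c{\left(q \right)} = -1$
$V{\left(k,U \right)} = 4 U$
$Z{\left(T \right)} = - \frac{25}{-65 + T}$ ($Z{\left(T \right)} = \frac{4 \cdot 9 - 61}{-65 + T} = \frac{36 - 61}{-65 + T} = - \frac{25}{-65 + T}$)
$\left(S{\left(c{\left(14 \right)},37 \right)} + Z{\left(-35 \right)}\right) \left(9732 + 16017\right) = \left(190 - \frac{25}{-65 - 35}\right) \left(9732 + 16017\right) = \left(190 - \frac{25}{-100}\right) 25749 = \left(190 - - \frac{1}{4}\right) 25749 = \left(190 + \frac{1}{4}\right) 25749 = \frac{761}{4} \cdot 25749 = \frac{19594989}{4}$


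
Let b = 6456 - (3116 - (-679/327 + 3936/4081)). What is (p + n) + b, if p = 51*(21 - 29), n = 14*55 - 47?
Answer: 4876066058/1334487 ≈ 3653.9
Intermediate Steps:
n = 723 (n = 770 - 47 = 723)
p = -408 (p = 51*(-8) = -408)
b = 4455702653/1334487 (b = 6456 - (3116 - (-679*1/327 + 3936*(1/4081))) = 6456 - (3116 - (-679/327 + 3936/4081)) = 6456 - (3116 - 1*(-1483927/1334487)) = 6456 - (3116 + 1483927/1334487) = 6456 - 1*4159745419/1334487 = 6456 - 4159745419/1334487 = 4455702653/1334487 ≈ 3338.9)
(p + n) + b = (-408 + 723) + 4455702653/1334487 = 315 + 4455702653/1334487 = 4876066058/1334487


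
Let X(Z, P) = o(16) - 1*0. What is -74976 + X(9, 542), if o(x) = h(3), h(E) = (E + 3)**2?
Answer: -74940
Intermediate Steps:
h(E) = (3 + E)**2
o(x) = 36 (o(x) = (3 + 3)**2 = 6**2 = 36)
X(Z, P) = 36 (X(Z, P) = 36 - 1*0 = 36 + 0 = 36)
-74976 + X(9, 542) = -74976 + 36 = -74940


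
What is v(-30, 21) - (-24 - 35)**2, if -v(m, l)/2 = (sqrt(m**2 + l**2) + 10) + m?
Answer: -3441 - 6*sqrt(149) ≈ -3514.2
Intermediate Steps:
v(m, l) = -20 - 2*m - 2*sqrt(l**2 + m**2) (v(m, l) = -2*((sqrt(m**2 + l**2) + 10) + m) = -2*((sqrt(l**2 + m**2) + 10) + m) = -2*((10 + sqrt(l**2 + m**2)) + m) = -2*(10 + m + sqrt(l**2 + m**2)) = -20 - 2*m - 2*sqrt(l**2 + m**2))
v(-30, 21) - (-24 - 35)**2 = (-20 - 2*(-30) - 2*sqrt(21**2 + (-30)**2)) - (-24 - 35)**2 = (-20 + 60 - 2*sqrt(441 + 900)) - 1*(-59)**2 = (-20 + 60 - 6*sqrt(149)) - 1*3481 = (-20 + 60 - 6*sqrt(149)) - 3481 = (40 - 6*sqrt(149)) - 3481 = -3441 - 6*sqrt(149)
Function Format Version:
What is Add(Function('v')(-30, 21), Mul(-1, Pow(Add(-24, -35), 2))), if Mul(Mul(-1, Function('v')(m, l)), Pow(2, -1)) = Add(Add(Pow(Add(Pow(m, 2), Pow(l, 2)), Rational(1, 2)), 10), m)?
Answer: Add(-3441, Mul(-6, Pow(149, Rational(1, 2)))) ≈ -3514.2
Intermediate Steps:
Function('v')(m, l) = Add(-20, Mul(-2, m), Mul(-2, Pow(Add(Pow(l, 2), Pow(m, 2)), Rational(1, 2)))) (Function('v')(m, l) = Mul(-2, Add(Add(Pow(Add(Pow(m, 2), Pow(l, 2)), Rational(1, 2)), 10), m)) = Mul(-2, Add(Add(Pow(Add(Pow(l, 2), Pow(m, 2)), Rational(1, 2)), 10), m)) = Mul(-2, Add(Add(10, Pow(Add(Pow(l, 2), Pow(m, 2)), Rational(1, 2))), m)) = Mul(-2, Add(10, m, Pow(Add(Pow(l, 2), Pow(m, 2)), Rational(1, 2)))) = Add(-20, Mul(-2, m), Mul(-2, Pow(Add(Pow(l, 2), Pow(m, 2)), Rational(1, 2)))))
Add(Function('v')(-30, 21), Mul(-1, Pow(Add(-24, -35), 2))) = Add(Add(-20, Mul(-2, -30), Mul(-2, Pow(Add(Pow(21, 2), Pow(-30, 2)), Rational(1, 2)))), Mul(-1, Pow(Add(-24, -35), 2))) = Add(Add(-20, 60, Mul(-2, Pow(Add(441, 900), Rational(1, 2)))), Mul(-1, Pow(-59, 2))) = Add(Add(-20, 60, Mul(-2, Pow(1341, Rational(1, 2)))), Mul(-1, 3481)) = Add(Add(-20, 60, Mul(-2, Mul(3, Pow(149, Rational(1, 2))))), -3481) = Add(Add(-20, 60, Mul(-6, Pow(149, Rational(1, 2)))), -3481) = Add(Add(40, Mul(-6, Pow(149, Rational(1, 2)))), -3481) = Add(-3441, Mul(-6, Pow(149, Rational(1, 2))))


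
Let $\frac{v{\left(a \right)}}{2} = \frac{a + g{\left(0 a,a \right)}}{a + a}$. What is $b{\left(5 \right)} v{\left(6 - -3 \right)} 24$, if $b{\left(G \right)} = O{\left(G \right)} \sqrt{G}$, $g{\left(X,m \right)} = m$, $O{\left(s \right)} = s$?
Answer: $240 \sqrt{5} \approx 536.66$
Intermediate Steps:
$b{\left(G \right)} = G^{\frac{3}{2}}$ ($b{\left(G \right)} = G \sqrt{G} = G^{\frac{3}{2}}$)
$v{\left(a \right)} = 2$ ($v{\left(a \right)} = 2 \frac{a + a}{a + a} = 2 \frac{2 a}{2 a} = 2 \cdot 2 a \frac{1}{2 a} = 2 \cdot 1 = 2$)
$b{\left(5 \right)} v{\left(6 - -3 \right)} 24 = 5^{\frac{3}{2}} \cdot 2 \cdot 24 = 5 \sqrt{5} \cdot 2 \cdot 24 = 10 \sqrt{5} \cdot 24 = 240 \sqrt{5}$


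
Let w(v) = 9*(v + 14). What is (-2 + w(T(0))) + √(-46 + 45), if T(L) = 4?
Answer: 160 + I ≈ 160.0 + 1.0*I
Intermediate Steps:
w(v) = 126 + 9*v (w(v) = 9*(14 + v) = 126 + 9*v)
(-2 + w(T(0))) + √(-46 + 45) = (-2 + (126 + 9*4)) + √(-46 + 45) = (-2 + (126 + 36)) + √(-1) = (-2 + 162) + I = 160 + I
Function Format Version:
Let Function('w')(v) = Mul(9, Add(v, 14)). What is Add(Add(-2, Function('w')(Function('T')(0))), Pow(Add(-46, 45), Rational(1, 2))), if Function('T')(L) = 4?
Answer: Add(160, I) ≈ Add(160.00, Mul(1.0000, I))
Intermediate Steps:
Function('w')(v) = Add(126, Mul(9, v)) (Function('w')(v) = Mul(9, Add(14, v)) = Add(126, Mul(9, v)))
Add(Add(-2, Function('w')(Function('T')(0))), Pow(Add(-46, 45), Rational(1, 2))) = Add(Add(-2, Add(126, Mul(9, 4))), Pow(Add(-46, 45), Rational(1, 2))) = Add(Add(-2, Add(126, 36)), Pow(-1, Rational(1, 2))) = Add(Add(-2, 162), I) = Add(160, I)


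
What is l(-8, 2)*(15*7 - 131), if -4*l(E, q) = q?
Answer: 13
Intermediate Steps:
l(E, q) = -q/4
l(-8, 2)*(15*7 - 131) = (-1/4*2)*(15*7 - 131) = -(105 - 131)/2 = -1/2*(-26) = 13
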